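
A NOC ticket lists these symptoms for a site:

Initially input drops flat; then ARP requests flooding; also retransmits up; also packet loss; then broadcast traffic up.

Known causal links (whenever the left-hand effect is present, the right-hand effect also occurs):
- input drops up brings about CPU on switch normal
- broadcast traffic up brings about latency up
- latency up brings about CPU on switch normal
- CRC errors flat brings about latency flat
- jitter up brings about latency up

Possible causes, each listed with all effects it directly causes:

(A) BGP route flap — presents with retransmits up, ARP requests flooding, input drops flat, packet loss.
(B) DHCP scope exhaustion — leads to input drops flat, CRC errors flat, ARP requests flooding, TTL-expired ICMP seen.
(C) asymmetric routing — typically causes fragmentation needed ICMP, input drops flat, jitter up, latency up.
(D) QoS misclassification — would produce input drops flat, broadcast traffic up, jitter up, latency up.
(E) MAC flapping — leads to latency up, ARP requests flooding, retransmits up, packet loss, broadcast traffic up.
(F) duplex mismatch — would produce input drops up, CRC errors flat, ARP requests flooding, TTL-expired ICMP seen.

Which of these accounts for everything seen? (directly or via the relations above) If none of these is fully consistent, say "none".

none

Per-candidate check:
(A) BGP route flap — input drops flat match; ARP requests flooding match; retransmits up match; packet loss match; broadcast traffic up miss
(B) DHCP scope exhaustion — does not account for retransmits up, packet loss, broadcast traffic up
(C) asymmetric routing — input drops flat match; ARP requests flooding miss; retransmits up miss; packet loss miss; broadcast traffic up miss
(D) QoS misclassification — input drops flat match; ARP requests flooding miss; retransmits up miss; packet loss miss; broadcast traffic up match
(E) MAC flapping — does not account for input drops flat
(F) duplex mismatch — fails on input drops flat, retransmits up, packet loss, broadcast traffic up (predicts input drops up, not input drops flat)
None of the listed candidates fits everything.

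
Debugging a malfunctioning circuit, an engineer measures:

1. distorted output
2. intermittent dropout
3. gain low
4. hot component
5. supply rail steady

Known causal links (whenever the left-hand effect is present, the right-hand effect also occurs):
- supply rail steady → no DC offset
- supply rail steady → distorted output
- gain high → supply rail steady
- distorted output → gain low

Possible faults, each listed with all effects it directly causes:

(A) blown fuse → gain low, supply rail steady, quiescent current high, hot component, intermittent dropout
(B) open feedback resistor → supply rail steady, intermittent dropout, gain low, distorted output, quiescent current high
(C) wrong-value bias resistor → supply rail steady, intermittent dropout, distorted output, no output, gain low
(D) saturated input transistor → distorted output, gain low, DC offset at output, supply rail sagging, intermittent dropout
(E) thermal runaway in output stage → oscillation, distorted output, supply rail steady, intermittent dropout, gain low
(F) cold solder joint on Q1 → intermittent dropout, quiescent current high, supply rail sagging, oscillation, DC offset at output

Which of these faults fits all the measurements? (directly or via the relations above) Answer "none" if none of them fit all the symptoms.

A

Per-candidate check:
(A) blown fuse — accounts for every observation (distorted output by supply rail steady → distorted output)
(B) open feedback resistor — does not account for hot component
(C) wrong-value bias resistor — distorted output ✓; intermittent dropout ✓; gain low ✓; hot component ✗; supply rail steady ✓
(D) saturated input transistor — distorted output ✓; intermittent dropout ✓; gain low ✓; hot component ✗; supply rail steady ✗
(E) thermal runaway in output stage — does not account for hot component
(F) cold solder joint on Q1 — distorted output ✗; intermittent dropout ✓; gain low ✗; hot component ✗; supply rail steady ✗
Only (A) is consistent with every observation.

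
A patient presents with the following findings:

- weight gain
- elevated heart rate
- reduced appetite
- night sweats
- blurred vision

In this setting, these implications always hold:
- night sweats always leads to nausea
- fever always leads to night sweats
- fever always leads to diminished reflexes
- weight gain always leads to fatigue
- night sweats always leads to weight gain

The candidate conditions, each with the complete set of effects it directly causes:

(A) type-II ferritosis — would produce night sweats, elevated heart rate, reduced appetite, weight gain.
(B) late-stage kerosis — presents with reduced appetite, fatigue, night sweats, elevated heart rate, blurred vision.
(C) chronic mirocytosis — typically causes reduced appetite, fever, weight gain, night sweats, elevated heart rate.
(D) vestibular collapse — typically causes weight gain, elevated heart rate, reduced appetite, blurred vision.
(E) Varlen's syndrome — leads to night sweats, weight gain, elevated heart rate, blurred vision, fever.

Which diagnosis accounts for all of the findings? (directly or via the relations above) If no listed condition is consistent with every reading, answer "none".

Testing each hypothesis:
(A) type-II ferritosis — weight gain +; elevated heart rate +; reduced appetite +; night sweats +; blurred vision -
(B) late-stage kerosis — weight gain + (via night sweats → weight gain); elevated heart rate +; reduced appetite +; night sweats +; blurred vision +
(C) chronic mirocytosis — weight gain +; elevated heart rate +; reduced appetite +; night sweats +; blurred vision -
(D) vestibular collapse — weight gain +; elevated heart rate +; reduced appetite +; night sweats -; blurred vision +
(E) Varlen's syndrome — does not account for reduced appetite
Only (B) is consistent with every observation.

B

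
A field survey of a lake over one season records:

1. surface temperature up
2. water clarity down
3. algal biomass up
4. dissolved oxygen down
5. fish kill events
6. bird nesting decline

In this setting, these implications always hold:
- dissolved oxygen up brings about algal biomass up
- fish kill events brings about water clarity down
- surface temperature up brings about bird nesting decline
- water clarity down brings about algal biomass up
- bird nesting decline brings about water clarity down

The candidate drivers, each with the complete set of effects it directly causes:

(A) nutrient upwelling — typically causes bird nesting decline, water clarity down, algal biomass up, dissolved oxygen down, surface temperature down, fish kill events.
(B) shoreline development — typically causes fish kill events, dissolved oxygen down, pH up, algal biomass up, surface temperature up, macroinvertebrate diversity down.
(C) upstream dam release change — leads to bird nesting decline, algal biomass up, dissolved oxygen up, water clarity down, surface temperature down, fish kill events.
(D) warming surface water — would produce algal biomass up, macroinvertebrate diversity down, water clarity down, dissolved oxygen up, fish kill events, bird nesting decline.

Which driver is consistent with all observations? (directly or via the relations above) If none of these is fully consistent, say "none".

B

For each candidate, compare predicted effects to what was observed:
(A) nutrient upwelling — surface temperature up ✗; water clarity down ✓; algal biomass up ✓; dissolved oxygen down ✓; fish kill events ✓; bird nesting decline ✓
(B) shoreline development — surface temperature up ✓; water clarity down ✓ (through fish kill events → water clarity down); algal biomass up ✓; dissolved oxygen down ✓; fish kill events ✓; bird nesting decline ✓ (through surface temperature up → bird nesting decline)
(C) upstream dam release change — fails on surface temperature up, dissolved oxygen down (predicts surface temperature down, not surface temperature up; predicts dissolved oxygen up, not dissolved oxygen down)
(D) warming surface water — fails on surface temperature up, dissolved oxygen down (predicts dissolved oxygen up, not dissolved oxygen down)
Only (B) is consistent with every observation.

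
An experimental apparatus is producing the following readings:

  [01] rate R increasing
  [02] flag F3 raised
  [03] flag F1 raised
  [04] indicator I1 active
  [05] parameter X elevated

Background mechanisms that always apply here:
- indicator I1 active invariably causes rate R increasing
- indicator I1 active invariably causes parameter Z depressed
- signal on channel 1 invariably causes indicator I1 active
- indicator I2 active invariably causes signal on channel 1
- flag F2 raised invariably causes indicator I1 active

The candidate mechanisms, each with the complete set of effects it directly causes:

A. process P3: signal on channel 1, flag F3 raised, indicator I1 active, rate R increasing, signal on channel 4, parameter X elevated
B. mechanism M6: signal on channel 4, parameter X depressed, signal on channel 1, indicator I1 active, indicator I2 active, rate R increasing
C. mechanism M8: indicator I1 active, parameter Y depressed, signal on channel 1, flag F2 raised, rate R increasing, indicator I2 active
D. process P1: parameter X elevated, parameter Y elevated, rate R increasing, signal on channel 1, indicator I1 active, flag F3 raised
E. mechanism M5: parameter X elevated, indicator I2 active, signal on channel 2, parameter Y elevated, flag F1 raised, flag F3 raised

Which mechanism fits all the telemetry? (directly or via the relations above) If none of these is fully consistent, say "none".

For each candidate, compare predicted effects to what was observed:
(A) process P3 — rate R increasing ✓; flag F3 raised ✓; flag F1 raised ✗; indicator I1 active ✓; parameter X elevated ✓
(B) mechanism M6 — rate R increasing ✓; flag F3 raised ✗; flag F1 raised ✗; indicator I1 active ✓; parameter X elevated ✗
(C) mechanism M8 — does not account for flag F3 raised, flag F1 raised, parameter X elevated
(D) process P1 — does not account for flag F1 raised
(E) mechanism M5 — accounts for every observation (rate R increasing through indicator I2 active → signal on channel 1 → indicator I1 active → rate R increasing)
Only (E) is consistent with every observation.

E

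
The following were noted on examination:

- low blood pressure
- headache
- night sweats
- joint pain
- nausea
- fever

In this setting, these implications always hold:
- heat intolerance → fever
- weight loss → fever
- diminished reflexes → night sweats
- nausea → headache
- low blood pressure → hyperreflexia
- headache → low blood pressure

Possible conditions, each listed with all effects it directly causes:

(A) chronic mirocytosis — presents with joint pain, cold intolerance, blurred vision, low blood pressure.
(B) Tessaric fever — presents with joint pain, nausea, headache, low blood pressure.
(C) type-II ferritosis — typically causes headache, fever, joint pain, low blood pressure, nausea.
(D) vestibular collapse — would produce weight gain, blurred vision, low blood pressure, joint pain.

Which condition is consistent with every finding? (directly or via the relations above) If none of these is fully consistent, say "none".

For each candidate, compare predicted effects to what was observed:
(A) chronic mirocytosis — does not account for headache, night sweats, nausea, fever
(B) Tessaric fever — does not account for night sweats, fever
(C) type-II ferritosis — does not account for night sweats
(D) vestibular collapse — low blood pressure yes; headache NO; night sweats NO; joint pain yes; nausea NO; fever NO
Every candidate fails on at least one observation.

none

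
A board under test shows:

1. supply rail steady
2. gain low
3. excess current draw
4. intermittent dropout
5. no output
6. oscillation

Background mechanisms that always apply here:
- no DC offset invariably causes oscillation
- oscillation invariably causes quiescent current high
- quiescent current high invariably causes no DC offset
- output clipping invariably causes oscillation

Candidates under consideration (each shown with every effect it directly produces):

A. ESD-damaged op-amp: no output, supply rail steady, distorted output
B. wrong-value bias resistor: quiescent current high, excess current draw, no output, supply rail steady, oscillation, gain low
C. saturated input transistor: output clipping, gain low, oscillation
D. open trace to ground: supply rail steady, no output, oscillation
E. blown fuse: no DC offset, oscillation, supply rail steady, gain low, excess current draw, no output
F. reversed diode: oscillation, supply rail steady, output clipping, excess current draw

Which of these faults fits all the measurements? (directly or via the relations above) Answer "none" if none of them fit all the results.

Per-candidate check:
(A) ESD-damaged op-amp — does not account for gain low, excess current draw, intermittent dropout, oscillation
(B) wrong-value bias resistor — supply rail steady ✓; gain low ✓; excess current draw ✓; intermittent dropout ✗; no output ✓; oscillation ✓
(C) saturated input transistor — does not account for supply rail steady, excess current draw, intermittent dropout, no output
(D) open trace to ground — does not account for gain low, excess current draw, intermittent dropout
(E) blown fuse — does not account for intermittent dropout
(F) reversed diode — supply rail steady ✓; gain low ✗; excess current draw ✓; intermittent dropout ✗; no output ✗; oscillation ✓
None of the listed candidates fits everything.

none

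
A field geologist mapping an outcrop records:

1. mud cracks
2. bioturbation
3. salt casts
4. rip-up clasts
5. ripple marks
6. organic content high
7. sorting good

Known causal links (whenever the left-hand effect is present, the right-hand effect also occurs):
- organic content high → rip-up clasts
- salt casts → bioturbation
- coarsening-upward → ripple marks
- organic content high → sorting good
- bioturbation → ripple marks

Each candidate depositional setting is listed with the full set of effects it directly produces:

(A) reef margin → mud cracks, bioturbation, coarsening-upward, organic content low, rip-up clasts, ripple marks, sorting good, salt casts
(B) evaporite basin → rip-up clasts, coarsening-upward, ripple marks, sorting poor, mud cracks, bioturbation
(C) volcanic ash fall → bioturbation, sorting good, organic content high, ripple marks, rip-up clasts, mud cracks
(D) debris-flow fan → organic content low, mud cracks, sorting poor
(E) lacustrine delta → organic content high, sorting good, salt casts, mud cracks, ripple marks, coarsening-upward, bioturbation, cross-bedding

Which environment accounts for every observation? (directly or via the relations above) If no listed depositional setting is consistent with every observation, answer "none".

Testing each hypothesis:
(A) reef margin — mud cracks +; bioturbation +; salt casts +; rip-up clasts +; ripple marks +; organic content high -; sorting good +
(B) evaporite basin — fails on salt casts, organic content high, sorting good (predicts sorting poor, not sorting good)
(C) volcanic ash fall — does not account for salt casts
(D) debris-flow fan — fails on bioturbation, salt casts, rip-up clasts, ripple marks, organic content high, sorting good (predicts organic content low, not organic content high; predicts sorting poor, not sorting good)
(E) lacustrine delta — mud cracks +; bioturbation +; salt casts +; rip-up clasts + (via organic content high → rip-up clasts); ripple marks +; organic content high +; sorting good +
Only (E) is consistent with every observation.

E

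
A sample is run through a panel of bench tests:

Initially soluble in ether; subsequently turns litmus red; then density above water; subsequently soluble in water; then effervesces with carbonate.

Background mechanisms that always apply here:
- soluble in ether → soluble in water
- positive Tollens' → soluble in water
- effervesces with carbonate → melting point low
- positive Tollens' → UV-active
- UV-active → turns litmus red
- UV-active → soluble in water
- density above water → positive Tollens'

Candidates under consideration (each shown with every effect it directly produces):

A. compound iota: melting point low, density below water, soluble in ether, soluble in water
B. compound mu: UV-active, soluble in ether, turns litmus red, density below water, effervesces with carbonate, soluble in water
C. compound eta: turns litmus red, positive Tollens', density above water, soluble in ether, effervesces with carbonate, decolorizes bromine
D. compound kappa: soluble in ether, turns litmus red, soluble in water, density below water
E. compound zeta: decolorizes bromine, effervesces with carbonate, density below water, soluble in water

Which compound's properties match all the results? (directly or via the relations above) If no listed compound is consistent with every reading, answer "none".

For each candidate, compare predicted effects to what was observed:
(A) compound iota — fails on turns litmus red, density above water, effervesces with carbonate (predicts density below water, not density above water)
(B) compound mu — soluble in ether +; turns litmus red +; density above water -; soluble in water +; effervesces with carbonate +
(C) compound eta — accounts for every observation (soluble in water through soluble in ether → soluble in water)
(D) compound kappa — soluble in ether +; turns litmus red +; density above water -; soluble in water +; effervesces with carbonate -
(E) compound zeta — soluble in ether -; turns litmus red -; density above water -; soluble in water +; effervesces with carbonate +
(C) is the only candidate with no mismatches.

C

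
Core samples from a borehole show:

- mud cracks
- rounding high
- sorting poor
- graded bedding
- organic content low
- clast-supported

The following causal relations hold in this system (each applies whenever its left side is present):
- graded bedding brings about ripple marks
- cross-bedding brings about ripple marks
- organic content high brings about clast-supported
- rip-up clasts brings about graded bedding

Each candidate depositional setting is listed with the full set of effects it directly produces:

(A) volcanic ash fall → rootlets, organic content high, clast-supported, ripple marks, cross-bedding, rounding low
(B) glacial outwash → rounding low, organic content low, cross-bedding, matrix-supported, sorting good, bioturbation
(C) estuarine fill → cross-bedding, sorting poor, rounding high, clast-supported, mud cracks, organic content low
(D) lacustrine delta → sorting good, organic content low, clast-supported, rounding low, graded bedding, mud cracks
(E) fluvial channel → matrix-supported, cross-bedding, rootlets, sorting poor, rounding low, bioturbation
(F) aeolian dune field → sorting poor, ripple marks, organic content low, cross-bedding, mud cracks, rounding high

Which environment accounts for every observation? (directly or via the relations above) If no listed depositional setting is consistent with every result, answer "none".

Checking each candidate against the observations:
(A) volcanic ash fall — mud cracks -; rounding high -; sorting poor -; graded bedding -; organic content low -; clast-supported +
(B) glacial outwash — fails on mud cracks, rounding high, sorting poor, graded bedding, clast-supported (predicts rounding low, not rounding high; predicts sorting good, not sorting poor; predicts matrix-supported, not clast-supported)
(C) estuarine fill — mud cracks +; rounding high +; sorting poor +; graded bedding -; organic content low +; clast-supported +
(D) lacustrine delta — mud cracks +; rounding high -; sorting poor -; graded bedding +; organic content low +; clast-supported +
(E) fluvial channel — mud cracks -; rounding high -; sorting poor +; graded bedding -; organic content low -; clast-supported -
(F) aeolian dune field — does not account for graded bedding, clast-supported
Every candidate fails on at least one observation.

none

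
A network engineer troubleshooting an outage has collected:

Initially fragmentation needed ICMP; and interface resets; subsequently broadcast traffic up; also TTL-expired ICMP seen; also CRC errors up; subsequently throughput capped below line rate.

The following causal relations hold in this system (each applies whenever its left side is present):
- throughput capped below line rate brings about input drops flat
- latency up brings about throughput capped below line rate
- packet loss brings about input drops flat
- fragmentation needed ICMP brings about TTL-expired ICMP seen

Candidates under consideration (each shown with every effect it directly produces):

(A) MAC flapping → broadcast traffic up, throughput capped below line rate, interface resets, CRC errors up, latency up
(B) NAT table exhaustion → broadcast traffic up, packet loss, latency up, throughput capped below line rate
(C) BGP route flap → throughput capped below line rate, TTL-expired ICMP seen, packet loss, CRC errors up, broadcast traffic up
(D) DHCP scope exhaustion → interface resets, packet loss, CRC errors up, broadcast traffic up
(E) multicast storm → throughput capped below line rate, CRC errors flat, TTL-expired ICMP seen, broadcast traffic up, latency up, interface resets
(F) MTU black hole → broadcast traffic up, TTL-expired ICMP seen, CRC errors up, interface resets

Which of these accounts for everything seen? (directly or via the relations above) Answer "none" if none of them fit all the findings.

none

Testing each hypothesis:
(A) MAC flapping — does not account for fragmentation needed ICMP, TTL-expired ICMP seen
(B) NAT table exhaustion — does not account for fragmentation needed ICMP, interface resets, TTL-expired ICMP seen, CRC errors up
(C) BGP route flap — does not account for fragmentation needed ICMP, interface resets
(D) DHCP scope exhaustion — fragmentation needed ICMP -; interface resets +; broadcast traffic up +; TTL-expired ICMP seen -; CRC errors up +; throughput capped below line rate -
(E) multicast storm — fragmentation needed ICMP -; interface resets +; broadcast traffic up +; TTL-expired ICMP seen +; CRC errors up -; throughput capped below line rate +
(F) MTU black hole — fragmentation needed ICMP -; interface resets +; broadcast traffic up +; TTL-expired ICMP seen +; CRC errors up +; throughput capped below line rate -
None of the listed candidates fits everything.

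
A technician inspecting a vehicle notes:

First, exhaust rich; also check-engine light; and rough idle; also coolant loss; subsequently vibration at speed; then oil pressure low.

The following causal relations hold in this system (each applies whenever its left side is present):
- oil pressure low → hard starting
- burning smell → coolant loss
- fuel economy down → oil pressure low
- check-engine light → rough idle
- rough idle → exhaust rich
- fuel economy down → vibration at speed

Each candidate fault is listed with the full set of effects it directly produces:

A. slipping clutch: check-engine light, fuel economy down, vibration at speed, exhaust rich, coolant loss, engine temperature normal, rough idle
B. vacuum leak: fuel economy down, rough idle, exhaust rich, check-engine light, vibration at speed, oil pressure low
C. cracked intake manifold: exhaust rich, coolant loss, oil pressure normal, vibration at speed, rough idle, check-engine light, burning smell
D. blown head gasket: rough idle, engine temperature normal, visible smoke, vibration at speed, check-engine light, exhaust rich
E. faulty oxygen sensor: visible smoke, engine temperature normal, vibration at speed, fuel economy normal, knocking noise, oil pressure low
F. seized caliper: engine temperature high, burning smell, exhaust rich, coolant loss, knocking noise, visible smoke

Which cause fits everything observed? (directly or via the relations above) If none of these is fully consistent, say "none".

Per-candidate check:
(A) slipping clutch — exhaust rich ✓; check-engine light ✓; rough idle ✓; coolant loss ✓; vibration at speed ✓; oil pressure low ✓ (by fuel economy down → oil pressure low)
(B) vacuum leak — exhaust rich ✓; check-engine light ✓; rough idle ✓; coolant loss ✗; vibration at speed ✓; oil pressure low ✓
(C) cracked intake manifold — exhaust rich ✓; check-engine light ✓; rough idle ✓; coolant loss ✓; vibration at speed ✓; oil pressure low ✗
(D) blown head gasket — exhaust rich ✓; check-engine light ✓; rough idle ✓; coolant loss ✗; vibration at speed ✓; oil pressure low ✗
(E) faulty oxygen sensor — does not account for exhaust rich, check-engine light, rough idle, coolant loss
(F) seized caliper — does not account for check-engine light, rough idle, vibration at speed, oil pressure low
(A) is the only candidate with no mismatches.

A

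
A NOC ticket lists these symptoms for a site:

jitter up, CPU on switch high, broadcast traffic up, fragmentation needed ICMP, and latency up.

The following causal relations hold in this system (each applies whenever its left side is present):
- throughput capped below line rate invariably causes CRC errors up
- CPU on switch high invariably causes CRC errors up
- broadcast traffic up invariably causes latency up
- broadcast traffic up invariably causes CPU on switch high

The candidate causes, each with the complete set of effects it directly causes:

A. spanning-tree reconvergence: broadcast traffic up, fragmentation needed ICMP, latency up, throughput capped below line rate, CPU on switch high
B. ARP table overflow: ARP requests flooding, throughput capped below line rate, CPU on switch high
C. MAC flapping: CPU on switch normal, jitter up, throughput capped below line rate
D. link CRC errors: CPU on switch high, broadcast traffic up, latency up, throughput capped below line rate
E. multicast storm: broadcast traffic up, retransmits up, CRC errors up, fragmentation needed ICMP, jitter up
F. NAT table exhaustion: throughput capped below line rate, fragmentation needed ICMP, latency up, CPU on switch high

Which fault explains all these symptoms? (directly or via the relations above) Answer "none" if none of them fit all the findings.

Testing each hypothesis:
(A) spanning-tree reconvergence — jitter up ✗; CPU on switch high ✓; broadcast traffic up ✓; fragmentation needed ICMP ✓; latency up ✓
(B) ARP table overflow — jitter up ✗; CPU on switch high ✓; broadcast traffic up ✗; fragmentation needed ICMP ✗; latency up ✗
(C) MAC flapping — jitter up ✓; CPU on switch high ✗; broadcast traffic up ✗; fragmentation needed ICMP ✗; latency up ✗
(D) link CRC errors — does not account for jitter up, fragmentation needed ICMP
(E) multicast storm — jitter up ✓; CPU on switch high ✓ (through broadcast traffic up → CPU on switch high); broadcast traffic up ✓; fragmentation needed ICMP ✓; latency up ✓ (through broadcast traffic up → latency up)
(F) NAT table exhaustion — jitter up ✗; CPU on switch high ✓; broadcast traffic up ✗; fragmentation needed ICMP ✓; latency up ✓
(E) is the only candidate with no mismatches.

E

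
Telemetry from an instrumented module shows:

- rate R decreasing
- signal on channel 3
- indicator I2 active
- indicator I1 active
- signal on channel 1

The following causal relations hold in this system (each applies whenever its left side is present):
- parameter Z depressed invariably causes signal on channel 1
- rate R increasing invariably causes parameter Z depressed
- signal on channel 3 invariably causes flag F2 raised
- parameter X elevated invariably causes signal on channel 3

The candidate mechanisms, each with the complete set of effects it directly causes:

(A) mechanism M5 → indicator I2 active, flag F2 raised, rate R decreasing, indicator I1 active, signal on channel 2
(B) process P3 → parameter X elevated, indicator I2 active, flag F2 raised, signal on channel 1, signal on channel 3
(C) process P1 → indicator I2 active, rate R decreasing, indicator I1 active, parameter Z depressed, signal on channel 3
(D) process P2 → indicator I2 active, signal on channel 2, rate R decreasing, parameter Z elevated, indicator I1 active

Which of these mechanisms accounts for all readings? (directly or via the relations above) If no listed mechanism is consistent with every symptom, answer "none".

C

Testing each hypothesis:
(A) mechanism M5 — rate R decreasing match; signal on channel 3 miss; indicator I2 active match; indicator I1 active match; signal on channel 1 miss
(B) process P3 — does not account for rate R decreasing, indicator I1 active
(C) process P1 — accounts for every observation (signal on channel 1 through parameter Z depressed → signal on channel 1)
(D) process P2 — rate R decreasing match; signal on channel 3 miss; indicator I2 active match; indicator I1 active match; signal on channel 1 miss
(C) is the only candidate with no mismatches.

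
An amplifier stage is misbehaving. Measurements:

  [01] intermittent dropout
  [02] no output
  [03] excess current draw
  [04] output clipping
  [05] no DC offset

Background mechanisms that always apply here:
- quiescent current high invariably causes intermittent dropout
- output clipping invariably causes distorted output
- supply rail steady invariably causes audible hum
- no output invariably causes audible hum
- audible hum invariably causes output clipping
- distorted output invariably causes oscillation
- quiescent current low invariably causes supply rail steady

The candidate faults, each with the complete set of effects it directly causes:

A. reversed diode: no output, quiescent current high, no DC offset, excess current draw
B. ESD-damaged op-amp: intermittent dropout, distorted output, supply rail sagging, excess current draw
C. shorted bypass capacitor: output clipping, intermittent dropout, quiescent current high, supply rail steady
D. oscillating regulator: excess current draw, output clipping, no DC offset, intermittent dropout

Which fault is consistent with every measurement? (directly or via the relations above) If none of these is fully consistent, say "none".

A

For each candidate, compare predicted effects to what was observed:
(A) reversed diode — intermittent dropout match (through quiescent current high → intermittent dropout); no output match; excess current draw match; output clipping match (through no output → audible hum → output clipping); no DC offset match
(B) ESD-damaged op-amp — does not account for no output, output clipping, no DC offset
(C) shorted bypass capacitor — intermittent dropout match; no output miss; excess current draw miss; output clipping match; no DC offset miss
(D) oscillating regulator — intermittent dropout match; no output miss; excess current draw match; output clipping match; no DC offset match
Only (A) is consistent with every observation.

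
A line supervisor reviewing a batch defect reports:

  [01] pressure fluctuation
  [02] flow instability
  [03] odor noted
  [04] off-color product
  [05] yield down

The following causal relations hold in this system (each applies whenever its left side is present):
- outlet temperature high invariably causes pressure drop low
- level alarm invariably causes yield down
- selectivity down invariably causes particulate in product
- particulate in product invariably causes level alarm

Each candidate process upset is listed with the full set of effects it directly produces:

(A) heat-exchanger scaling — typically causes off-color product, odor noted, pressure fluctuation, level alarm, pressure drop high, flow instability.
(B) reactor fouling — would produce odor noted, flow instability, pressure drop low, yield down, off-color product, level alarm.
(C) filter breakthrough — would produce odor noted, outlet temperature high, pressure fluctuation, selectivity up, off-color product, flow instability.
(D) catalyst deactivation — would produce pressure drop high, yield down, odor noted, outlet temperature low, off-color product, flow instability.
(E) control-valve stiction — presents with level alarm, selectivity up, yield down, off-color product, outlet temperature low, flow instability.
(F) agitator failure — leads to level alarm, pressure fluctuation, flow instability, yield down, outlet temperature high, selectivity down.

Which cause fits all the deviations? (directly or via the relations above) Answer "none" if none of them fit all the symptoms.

A

Checking each candidate against the observations:
(A) heat-exchanger scaling — accounts for every observation (yield down by level alarm → yield down)
(B) reactor fouling — does not account for pressure fluctuation
(C) filter breakthrough — pressure fluctuation ✓; flow instability ✓; odor noted ✓; off-color product ✓; yield down ✗
(D) catalyst deactivation — does not account for pressure fluctuation
(E) control-valve stiction — does not account for pressure fluctuation, odor noted
(F) agitator failure — does not account for odor noted, off-color product
(A) alone accounts for all the evidence.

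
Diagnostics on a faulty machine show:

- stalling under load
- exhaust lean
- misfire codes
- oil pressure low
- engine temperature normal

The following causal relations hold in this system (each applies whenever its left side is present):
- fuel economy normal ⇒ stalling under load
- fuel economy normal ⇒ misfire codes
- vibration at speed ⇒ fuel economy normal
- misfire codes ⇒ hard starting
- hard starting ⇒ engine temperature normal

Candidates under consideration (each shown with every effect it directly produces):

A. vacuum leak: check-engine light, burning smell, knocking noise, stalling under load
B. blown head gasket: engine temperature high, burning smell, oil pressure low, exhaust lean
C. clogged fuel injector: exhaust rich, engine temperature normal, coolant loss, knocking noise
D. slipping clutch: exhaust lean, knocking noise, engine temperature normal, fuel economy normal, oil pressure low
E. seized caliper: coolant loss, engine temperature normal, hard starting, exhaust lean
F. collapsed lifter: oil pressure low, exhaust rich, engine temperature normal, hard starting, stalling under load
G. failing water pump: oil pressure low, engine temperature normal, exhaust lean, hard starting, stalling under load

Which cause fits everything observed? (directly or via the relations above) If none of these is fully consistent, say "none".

D

Per-candidate check:
(A) vacuum leak — stalling under load ✓; exhaust lean ✗; misfire codes ✗; oil pressure low ✗; engine temperature normal ✗
(B) blown head gasket — stalling under load ✗; exhaust lean ✓; misfire codes ✗; oil pressure low ✓; engine temperature normal ✗
(C) clogged fuel injector — stalling under load ✗; exhaust lean ✗; misfire codes ✗; oil pressure low ✗; engine temperature normal ✓
(D) slipping clutch — stalling under load ✓ (by fuel economy normal → stalling under load); exhaust lean ✓; misfire codes ✓ (by fuel economy normal → misfire codes); oil pressure low ✓; engine temperature normal ✓
(E) seized caliper — stalling under load ✗; exhaust lean ✓; misfire codes ✗; oil pressure low ✗; engine temperature normal ✓
(F) collapsed lifter — stalling under load ✓; exhaust lean ✗; misfire codes ✗; oil pressure low ✓; engine temperature normal ✓
(G) failing water pump — stalling under load ✓; exhaust lean ✓; misfire codes ✗; oil pressure low ✓; engine temperature normal ✓
(D) alone accounts for all the evidence.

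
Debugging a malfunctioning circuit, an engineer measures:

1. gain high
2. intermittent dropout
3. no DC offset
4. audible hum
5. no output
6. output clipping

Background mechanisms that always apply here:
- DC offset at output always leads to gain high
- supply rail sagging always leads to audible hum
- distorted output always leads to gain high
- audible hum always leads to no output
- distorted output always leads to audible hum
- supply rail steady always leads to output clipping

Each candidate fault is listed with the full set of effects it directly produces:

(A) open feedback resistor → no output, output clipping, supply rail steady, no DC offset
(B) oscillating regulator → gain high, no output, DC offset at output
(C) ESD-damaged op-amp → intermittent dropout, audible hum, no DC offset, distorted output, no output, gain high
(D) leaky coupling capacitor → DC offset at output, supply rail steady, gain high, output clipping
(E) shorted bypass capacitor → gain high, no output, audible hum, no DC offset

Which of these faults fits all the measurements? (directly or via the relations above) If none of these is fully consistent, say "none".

none

Testing each hypothesis:
(A) open feedback resistor — gain high -; intermittent dropout -; no DC offset +; audible hum -; no output +; output clipping +
(B) oscillating regulator — gain high +; intermittent dropout -; no DC offset -; audible hum -; no output +; output clipping -
(C) ESD-damaged op-amp — gain high +; intermittent dropout +; no DC offset +; audible hum +; no output +; output clipping -
(D) leaky coupling capacitor — gain high +; intermittent dropout -; no DC offset -; audible hum -; no output -; output clipping +
(E) shorted bypass capacitor — gain high +; intermittent dropout -; no DC offset +; audible hum +; no output +; output clipping -
Every candidate fails on at least one observation.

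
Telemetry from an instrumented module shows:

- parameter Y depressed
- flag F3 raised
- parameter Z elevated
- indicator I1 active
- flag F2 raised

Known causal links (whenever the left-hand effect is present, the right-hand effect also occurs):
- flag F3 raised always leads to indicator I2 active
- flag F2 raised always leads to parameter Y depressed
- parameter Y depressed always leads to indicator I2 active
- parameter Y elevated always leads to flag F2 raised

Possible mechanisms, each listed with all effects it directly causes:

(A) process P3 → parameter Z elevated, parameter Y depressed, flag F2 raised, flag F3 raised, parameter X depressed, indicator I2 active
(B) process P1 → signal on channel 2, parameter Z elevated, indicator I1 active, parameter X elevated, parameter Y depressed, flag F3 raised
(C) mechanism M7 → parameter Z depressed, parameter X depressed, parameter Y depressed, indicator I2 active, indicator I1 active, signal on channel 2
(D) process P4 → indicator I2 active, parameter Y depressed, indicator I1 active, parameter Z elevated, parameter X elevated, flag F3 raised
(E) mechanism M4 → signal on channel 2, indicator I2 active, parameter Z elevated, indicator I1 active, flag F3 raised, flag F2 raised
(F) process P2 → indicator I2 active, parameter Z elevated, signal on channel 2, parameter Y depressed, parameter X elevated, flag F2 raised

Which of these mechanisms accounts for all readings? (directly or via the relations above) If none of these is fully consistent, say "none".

For each candidate, compare predicted effects to what was observed:
(A) process P3 — parameter Y depressed match; flag F3 raised match; parameter Z elevated match; indicator I1 active miss; flag F2 raised match
(B) process P1 — parameter Y depressed match; flag F3 raised match; parameter Z elevated match; indicator I1 active match; flag F2 raised miss
(C) mechanism M7 — fails on flag F3 raised, parameter Z elevated, flag F2 raised (predicts parameter Z depressed, not parameter Z elevated)
(D) process P4 — parameter Y depressed match; flag F3 raised match; parameter Z elevated match; indicator I1 active match; flag F2 raised miss
(E) mechanism M4 — parameter Y depressed match (through flag F2 raised → parameter Y depressed); flag F3 raised match; parameter Z elevated match; indicator I1 active match; flag F2 raised match
(F) process P2 — parameter Y depressed match; flag F3 raised miss; parameter Z elevated match; indicator I1 active miss; flag F2 raised match
Only (E) is consistent with every observation.

E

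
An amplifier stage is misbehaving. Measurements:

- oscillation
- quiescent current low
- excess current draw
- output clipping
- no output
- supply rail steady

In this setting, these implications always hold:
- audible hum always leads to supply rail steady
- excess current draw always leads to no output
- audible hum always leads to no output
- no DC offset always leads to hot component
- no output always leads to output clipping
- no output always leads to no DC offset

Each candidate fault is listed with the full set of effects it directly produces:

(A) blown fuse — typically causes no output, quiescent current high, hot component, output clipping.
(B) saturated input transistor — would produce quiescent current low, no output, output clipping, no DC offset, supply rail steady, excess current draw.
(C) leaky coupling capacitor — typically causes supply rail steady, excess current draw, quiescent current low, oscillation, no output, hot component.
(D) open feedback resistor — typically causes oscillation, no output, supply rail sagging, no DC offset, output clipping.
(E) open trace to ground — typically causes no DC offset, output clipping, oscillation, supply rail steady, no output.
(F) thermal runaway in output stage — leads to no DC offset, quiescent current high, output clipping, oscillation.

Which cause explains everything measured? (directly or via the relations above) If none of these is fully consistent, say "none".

Testing each hypothesis:
(A) blown fuse — oscillation -; quiescent current low -; excess current draw -; output clipping +; no output +; supply rail steady -
(B) saturated input transistor — does not account for oscillation
(C) leaky coupling capacitor — oscillation +; quiescent current low +; excess current draw +; output clipping + (via no output → output clipping); no output +; supply rail steady +
(D) open feedback resistor — oscillation +; quiescent current low -; excess current draw -; output clipping +; no output +; supply rail steady -
(E) open trace to ground — does not account for quiescent current low, excess current draw
(F) thermal runaway in output stage — oscillation +; quiescent current low -; excess current draw -; output clipping +; no output -; supply rail steady -
(C) alone accounts for all the evidence.

C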